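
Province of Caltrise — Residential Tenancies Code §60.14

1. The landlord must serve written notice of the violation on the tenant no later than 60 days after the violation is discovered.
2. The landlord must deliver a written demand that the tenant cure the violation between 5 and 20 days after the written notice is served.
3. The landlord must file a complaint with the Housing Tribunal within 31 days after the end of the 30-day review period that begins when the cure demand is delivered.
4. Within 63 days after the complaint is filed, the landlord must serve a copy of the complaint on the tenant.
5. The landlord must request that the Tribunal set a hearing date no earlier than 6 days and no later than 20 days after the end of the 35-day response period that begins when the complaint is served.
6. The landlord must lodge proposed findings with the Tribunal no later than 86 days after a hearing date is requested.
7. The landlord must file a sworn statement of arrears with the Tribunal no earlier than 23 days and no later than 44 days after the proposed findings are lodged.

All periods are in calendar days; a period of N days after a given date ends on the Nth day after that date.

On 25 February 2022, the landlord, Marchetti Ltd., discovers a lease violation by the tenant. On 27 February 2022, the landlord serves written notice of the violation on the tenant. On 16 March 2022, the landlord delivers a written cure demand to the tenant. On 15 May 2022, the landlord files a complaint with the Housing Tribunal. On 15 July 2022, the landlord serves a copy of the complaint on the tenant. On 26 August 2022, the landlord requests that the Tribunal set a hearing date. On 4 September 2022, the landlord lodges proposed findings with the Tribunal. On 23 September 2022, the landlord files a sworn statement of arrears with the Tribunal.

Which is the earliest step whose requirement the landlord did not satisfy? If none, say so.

Step 1 — counting 60 days from 25 February 2022 (when the violation is discovered) gives a deadline of 26 April 2022; completed 27 February 2022, before the deadline.
Step 2 — 5 and 20 days from 27 February 2022 (when the written notice is served) are 4 March 2022 and 19 March 2022 respectively; 16 March 2022 falls inside that range.
Step 3 — counting 31 days from 15 April 2022 (end of the 30-day review period, which began when the cure demand is delivered on 16 March 2022) gives a deadline of 16 May 2022; 15 May 2022 is within that limit.
Step 4 — counting 63 days from 15 May 2022 (when the complaint is filed) gives a deadline of 17 July 2022; completed 15 July 2022, before the deadline.
Step 5 — 6 and 20 days from 19 August 2022 (end of the 35-day response period, which began when the complaint is served on 15 July 2022) are 25 August 2022 and 8 September 2022 respectively; done 26 August 2022 — within the window.
Step 6 — counting 86 days from 26 August 2022 (when a hearing date is requested) gives a deadline of 20 November 2022; done 4 September 2022 — timely.
Step 7 — 23 and 44 days from 4 September 2022 (when the proposed findings are lodged) are 27 September 2022 and 18 October 2022 respectively; done 23 September 2022 — 4 days before the window opened.
The analysis stops there.

Step 7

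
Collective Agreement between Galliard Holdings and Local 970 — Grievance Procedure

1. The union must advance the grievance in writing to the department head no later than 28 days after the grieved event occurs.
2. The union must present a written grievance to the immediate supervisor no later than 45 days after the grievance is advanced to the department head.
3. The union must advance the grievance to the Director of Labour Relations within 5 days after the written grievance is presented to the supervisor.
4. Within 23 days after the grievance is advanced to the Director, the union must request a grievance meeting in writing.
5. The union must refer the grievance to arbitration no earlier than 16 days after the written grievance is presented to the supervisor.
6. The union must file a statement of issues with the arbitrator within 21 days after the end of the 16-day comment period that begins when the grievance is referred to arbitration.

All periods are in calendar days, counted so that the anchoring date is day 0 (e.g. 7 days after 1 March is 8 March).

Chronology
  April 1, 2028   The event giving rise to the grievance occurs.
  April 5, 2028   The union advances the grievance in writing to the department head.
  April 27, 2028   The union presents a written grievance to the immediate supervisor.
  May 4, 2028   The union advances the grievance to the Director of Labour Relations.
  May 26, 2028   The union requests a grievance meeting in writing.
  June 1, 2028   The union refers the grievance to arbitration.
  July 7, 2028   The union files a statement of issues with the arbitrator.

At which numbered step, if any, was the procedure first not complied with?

Step 3

(1) due by April 1, 2028 + 28 days = April 29, 2028; done April 5, 2028 — timely.
(2) due by April 5, 2028 + 45 days = May 20, 2028; done April 27, 2028 — timely.
(3) due by April 27, 2028 + 5 days = May 2, 2028; done May 4, 2028 — 2 days late.
The analysis stops there.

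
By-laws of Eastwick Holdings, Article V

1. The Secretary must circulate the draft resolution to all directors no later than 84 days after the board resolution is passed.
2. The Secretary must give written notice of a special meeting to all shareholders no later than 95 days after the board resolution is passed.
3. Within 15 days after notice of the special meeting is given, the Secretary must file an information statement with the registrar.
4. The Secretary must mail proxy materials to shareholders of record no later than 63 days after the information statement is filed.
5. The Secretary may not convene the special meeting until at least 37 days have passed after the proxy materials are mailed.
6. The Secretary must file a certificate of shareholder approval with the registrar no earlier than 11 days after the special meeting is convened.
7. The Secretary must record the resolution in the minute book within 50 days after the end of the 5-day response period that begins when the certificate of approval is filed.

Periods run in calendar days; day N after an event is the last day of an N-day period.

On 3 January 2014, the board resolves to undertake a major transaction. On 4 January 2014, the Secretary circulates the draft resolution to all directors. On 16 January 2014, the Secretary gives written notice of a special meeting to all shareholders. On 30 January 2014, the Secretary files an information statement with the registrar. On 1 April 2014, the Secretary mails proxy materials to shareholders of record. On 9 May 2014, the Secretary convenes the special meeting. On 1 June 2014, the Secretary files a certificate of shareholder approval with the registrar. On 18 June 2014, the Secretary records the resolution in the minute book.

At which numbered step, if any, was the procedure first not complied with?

Step 1 — counting 84 days from 3 January 2014 (when the board resolution is passed) gives a deadline of 28 March 2014; 4 January 2014 is within that limit.
Step 2 — counting 95 days from 3 January 2014 (when the board resolution is passed) gives a deadline of 8 April 2014; 16 January 2014 is within that limit.
Step 3 — counting 15 days from 16 January 2014 (when notice of the special meeting is given) gives a deadline of 31 January 2014; 30 January 2014 is within that limit.
Step 4 — counting 63 days from 30 January 2014 (when the information statement is filed) gives a deadline of 3 April 2014; done 1 April 2014 — timely.
Step 5 — must wait 37 days from 1 April 2014 (when the proxy materials are mailed), so not before 8 May 2014; 9 May 2014 is on or after that date.
Step 6 — must wait 11 days from 9 May 2014 (when the special meeting is convened), so not before 20 May 2014; 1 June 2014 is on or after that date.
Step 7 — counting 50 days from 6 June 2014 (end of the 5-day response period, which began when the certificate of approval is filed on 1 June 2014) gives a deadline of 26 July 2014; done 18 June 2014 — timely.

None — every step was satisfied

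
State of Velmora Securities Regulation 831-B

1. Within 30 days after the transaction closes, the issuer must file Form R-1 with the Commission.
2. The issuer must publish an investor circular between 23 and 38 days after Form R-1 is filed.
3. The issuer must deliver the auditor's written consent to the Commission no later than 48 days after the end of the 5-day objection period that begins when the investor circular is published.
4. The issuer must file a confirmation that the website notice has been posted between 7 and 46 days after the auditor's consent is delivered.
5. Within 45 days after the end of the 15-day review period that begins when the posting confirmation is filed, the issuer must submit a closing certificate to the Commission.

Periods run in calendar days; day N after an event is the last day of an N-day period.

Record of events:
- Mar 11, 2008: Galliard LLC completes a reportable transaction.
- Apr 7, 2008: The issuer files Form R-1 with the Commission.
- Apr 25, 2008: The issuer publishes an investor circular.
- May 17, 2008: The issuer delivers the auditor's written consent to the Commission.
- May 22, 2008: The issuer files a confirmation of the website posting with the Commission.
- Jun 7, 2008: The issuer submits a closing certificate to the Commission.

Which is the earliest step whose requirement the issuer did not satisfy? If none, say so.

Step 2

Step 1 — counting 30 days from Mar 11, 2008 (when the transaction closes) gives a deadline of Apr 10, 2008; done Apr 7, 2008 — timely.
Step 2 — 23 and 38 days from Apr 7, 2008 (when Form R-1 is filed) are Apr 30, 2008 and May 15, 2008 respectively; done Apr 25, 2008 — 5 days before the window opened.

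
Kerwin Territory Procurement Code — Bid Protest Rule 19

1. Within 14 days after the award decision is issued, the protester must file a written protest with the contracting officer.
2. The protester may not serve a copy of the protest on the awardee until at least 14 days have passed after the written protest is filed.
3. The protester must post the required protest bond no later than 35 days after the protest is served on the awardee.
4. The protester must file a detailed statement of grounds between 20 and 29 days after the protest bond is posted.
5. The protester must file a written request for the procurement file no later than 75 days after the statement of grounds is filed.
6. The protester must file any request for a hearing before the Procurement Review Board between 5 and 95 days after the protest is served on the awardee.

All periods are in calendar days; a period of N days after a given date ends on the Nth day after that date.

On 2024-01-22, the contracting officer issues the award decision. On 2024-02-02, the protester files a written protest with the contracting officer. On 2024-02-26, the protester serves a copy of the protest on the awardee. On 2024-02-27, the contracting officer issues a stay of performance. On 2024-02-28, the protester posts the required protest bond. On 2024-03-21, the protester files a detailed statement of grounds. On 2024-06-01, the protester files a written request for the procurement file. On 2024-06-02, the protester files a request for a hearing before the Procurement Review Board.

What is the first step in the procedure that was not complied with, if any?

Step 6

Step 1: 14 days after 2024-01-22 (when the award decision is issued) is 2024-02-05; 2024-02-02 is within that limit.
Step 2: the earliest permitted date is 14 days after 2024-02-02 (when the written protest is filed), i.e. 2024-02-16; 2024-02-26 is on or after that date.
Step 3: 35 days after 2024-02-26 (when the protest is served on the awardee) is 2024-04-01; 2024-02-28 is within that limit.
Step 4: the window is 20–29 days after 2024-02-28 (when the protest bond is posted), so 2024-03-19 through 2024-03-28; done 2024-03-21 — within the window.
Step 5: 75 days after 2024-03-21 (when the statement of grounds is filed) is 2024-06-04; completed 2024-06-01, before the deadline.
Step 6: the window is 5–95 days after 2024-02-26 (when the protest is served on the awardee), so 2024-03-02 through 2024-05-31; 2024-06-02 is 2 days past the end of the window.
The procedure was therefore not followed at step 6.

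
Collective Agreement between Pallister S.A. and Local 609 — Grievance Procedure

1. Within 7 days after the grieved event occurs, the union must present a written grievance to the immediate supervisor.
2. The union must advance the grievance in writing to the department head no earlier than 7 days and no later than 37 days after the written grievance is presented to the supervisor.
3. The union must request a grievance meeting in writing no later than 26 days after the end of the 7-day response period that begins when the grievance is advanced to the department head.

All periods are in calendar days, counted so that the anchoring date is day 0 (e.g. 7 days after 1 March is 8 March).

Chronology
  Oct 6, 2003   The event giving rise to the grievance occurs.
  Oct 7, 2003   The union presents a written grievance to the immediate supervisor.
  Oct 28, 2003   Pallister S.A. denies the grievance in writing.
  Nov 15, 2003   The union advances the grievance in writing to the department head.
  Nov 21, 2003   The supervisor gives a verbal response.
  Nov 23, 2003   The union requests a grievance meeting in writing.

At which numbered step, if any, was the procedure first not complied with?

Step 2

Step 1 — counting 7 days from Oct 6, 2003 (when the grieved event occurs) gives a deadline of Oct 13, 2003; completed Oct 7, 2003, before the deadline.
Step 2 — 7 and 37 days from Oct 7, 2003 (when the written grievance is presented to the supervisor) are Oct 14, 2003 and Nov 13, 2003 respectively; done Nov 15, 2003 — 2 days after the window closed.
Later steps need not be reached.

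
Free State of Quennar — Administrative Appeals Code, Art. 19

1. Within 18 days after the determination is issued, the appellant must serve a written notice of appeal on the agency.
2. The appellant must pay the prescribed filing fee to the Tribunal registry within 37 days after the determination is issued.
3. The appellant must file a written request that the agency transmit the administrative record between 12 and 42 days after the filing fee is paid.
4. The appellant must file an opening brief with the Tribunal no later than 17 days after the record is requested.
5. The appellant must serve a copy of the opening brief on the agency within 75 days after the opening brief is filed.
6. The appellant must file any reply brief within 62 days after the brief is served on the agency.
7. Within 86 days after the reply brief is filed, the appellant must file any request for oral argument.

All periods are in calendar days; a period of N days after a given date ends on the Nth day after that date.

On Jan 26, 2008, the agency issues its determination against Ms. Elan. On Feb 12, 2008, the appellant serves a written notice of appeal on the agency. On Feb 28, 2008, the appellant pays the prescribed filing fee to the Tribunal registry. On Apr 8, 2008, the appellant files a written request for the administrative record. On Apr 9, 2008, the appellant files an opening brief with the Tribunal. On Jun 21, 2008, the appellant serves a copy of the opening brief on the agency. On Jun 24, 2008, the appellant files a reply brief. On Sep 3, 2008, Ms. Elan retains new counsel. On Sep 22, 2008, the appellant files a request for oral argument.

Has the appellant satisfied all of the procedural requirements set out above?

No

Step 1: 18 days after Jan 26, 2008 (when the determination is issued) is Feb 13, 2008; Feb 12, 2008 is within that limit.
Step 2: 37 days after Jan 26, 2008 (when the determination is issued) is Mar 3, 2008; completed Feb 28, 2008, before the deadline.
Step 3: the window is 12–42 days after Feb 28, 2008 (when the filing fee is paid), so Mar 11, 2008 through Apr 10, 2008; done Apr 8, 2008, which is between those dates.
Step 4: 17 days after Apr 8, 2008 (when the record is requested) is Apr 25, 2008; Apr 9, 2008 is within that limit.
Step 5: 75 days after Apr 9, 2008 (when the opening brief is filed) is Jun 23, 2008; done Jun 21, 2008 — timely.
Step 6: 62 days after Jun 21, 2008 (when the brief is served on the agency) is Aug 22, 2008; completed Jun 24, 2008, before the deadline.
Step 7: 86 days after Jun 24, 2008 (when the reply brief is filed) is Sep 18, 2008; Sep 22, 2008 misses that deadline by 4 days.
That is the first point of non-compliance.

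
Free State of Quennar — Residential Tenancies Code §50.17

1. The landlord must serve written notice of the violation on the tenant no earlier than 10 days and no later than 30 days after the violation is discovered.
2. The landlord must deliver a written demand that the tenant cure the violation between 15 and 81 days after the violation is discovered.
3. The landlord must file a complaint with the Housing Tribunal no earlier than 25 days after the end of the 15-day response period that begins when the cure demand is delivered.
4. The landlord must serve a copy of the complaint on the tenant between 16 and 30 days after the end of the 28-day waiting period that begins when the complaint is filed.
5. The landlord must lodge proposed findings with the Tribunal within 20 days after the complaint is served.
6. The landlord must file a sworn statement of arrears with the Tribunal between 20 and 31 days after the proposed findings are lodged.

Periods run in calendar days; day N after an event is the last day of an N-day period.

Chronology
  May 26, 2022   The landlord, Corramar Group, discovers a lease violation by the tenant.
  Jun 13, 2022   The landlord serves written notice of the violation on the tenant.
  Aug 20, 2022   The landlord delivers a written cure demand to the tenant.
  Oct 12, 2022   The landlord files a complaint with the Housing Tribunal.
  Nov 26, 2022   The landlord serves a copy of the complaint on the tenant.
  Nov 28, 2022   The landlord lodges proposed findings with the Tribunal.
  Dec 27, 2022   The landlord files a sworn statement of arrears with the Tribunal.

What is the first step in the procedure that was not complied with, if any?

Step 1: the window is 10–30 days after May 26, 2022 (when the violation is discovered), so Jun 5, 2022 through Jun 25, 2022; Jun 13, 2022 falls inside that range.
Step 2: the window is 15–81 days after May 26, 2022 (when the violation is discovered), so Jun 10, 2022 through Aug 15, 2022; done Aug 20, 2022 — 5 days after the window closed.
The procedure was therefore not followed at step 2.

Step 2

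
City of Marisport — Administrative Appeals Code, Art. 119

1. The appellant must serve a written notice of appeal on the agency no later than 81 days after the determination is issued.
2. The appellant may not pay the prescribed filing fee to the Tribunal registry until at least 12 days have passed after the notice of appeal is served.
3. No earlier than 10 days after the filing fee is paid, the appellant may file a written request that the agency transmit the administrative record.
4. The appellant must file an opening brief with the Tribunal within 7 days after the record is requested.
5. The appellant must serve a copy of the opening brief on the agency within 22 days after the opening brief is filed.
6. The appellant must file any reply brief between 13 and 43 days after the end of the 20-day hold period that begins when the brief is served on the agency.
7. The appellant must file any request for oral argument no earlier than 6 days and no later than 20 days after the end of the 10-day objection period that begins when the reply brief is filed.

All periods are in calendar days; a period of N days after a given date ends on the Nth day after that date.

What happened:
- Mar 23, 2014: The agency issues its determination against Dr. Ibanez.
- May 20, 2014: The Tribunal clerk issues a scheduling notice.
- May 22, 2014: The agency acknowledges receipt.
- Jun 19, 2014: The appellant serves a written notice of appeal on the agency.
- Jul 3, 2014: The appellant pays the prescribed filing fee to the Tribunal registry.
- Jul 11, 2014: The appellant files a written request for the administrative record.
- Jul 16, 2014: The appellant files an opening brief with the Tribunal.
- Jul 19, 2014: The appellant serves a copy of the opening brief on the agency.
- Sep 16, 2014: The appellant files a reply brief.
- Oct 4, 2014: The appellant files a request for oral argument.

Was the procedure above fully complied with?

Step 1: 81 days after Mar 23, 2014 (when the determination is issued) is Jun 12, 2014; not done until Jun 19, 2014, 7 days after the deadline.
No need to go further; step 1 was not satisfied.

No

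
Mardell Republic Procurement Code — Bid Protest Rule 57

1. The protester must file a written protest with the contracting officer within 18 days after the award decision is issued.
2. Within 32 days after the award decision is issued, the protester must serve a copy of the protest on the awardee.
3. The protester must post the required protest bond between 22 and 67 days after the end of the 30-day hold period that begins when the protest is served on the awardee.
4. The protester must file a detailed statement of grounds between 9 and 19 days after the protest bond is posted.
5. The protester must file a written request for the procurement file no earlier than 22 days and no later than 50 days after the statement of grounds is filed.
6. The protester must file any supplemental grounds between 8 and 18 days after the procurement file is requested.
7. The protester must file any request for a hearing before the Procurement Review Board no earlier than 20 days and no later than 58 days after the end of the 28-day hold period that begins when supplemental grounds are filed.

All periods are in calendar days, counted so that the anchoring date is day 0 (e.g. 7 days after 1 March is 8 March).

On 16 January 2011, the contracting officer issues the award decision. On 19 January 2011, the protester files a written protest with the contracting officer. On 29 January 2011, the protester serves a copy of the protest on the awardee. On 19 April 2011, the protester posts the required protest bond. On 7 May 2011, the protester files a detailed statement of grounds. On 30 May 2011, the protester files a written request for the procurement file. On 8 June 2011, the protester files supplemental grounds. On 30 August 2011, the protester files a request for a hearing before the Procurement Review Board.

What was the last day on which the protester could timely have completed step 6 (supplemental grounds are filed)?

17 June 2011

Step 6 runs from 30 May 2011, when the procurement file is requested. The window is 8–18 days after 30 May 2011; it closes on 17 June 2011.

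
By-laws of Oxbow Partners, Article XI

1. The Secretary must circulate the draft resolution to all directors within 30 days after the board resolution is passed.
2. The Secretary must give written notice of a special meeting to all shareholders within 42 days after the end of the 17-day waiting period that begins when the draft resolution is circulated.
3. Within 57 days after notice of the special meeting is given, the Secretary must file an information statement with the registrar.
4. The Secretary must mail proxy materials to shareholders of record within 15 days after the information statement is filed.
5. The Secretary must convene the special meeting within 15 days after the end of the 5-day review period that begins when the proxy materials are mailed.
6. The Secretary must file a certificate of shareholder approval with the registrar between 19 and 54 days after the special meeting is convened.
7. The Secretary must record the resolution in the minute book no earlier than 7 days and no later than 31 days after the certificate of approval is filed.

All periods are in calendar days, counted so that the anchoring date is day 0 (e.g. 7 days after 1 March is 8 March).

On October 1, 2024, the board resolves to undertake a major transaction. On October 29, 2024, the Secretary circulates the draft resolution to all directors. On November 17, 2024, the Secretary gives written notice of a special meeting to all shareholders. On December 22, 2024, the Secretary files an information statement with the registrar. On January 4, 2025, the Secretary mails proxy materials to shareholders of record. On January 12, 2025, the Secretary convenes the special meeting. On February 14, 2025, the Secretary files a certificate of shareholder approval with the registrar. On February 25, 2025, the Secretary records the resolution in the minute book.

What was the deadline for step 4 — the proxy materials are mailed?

Step 4 runs from December 22, 2024, when the information statement is filed. 15 days after December 22, 2024 is January 6, 2025.

January 6, 2025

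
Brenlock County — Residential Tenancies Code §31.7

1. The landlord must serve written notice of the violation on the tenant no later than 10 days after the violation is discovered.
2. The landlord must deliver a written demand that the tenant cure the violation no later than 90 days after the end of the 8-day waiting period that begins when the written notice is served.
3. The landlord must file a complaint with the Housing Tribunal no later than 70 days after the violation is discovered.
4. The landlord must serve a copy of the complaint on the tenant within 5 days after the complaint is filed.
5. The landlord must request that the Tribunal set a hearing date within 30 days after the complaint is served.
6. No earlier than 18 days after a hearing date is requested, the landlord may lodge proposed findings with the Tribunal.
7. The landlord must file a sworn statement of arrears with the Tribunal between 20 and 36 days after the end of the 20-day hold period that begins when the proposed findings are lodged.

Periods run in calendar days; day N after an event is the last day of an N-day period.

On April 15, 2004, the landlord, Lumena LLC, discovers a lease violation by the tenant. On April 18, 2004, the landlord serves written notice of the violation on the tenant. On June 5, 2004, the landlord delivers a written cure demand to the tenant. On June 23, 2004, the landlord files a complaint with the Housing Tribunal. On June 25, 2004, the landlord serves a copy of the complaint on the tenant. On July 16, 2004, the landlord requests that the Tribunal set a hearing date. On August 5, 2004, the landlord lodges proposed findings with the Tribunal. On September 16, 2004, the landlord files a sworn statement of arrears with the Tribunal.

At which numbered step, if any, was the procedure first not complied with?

None — every step was satisfied

Step 1: 10 days after April 15, 2004 (when the violation is discovered) is April 25, 2004; April 18, 2004 is within that limit.
Step 2: 90 days after April 26, 2004 (end of the 8-day waiting period, which began when the written notice is served on April 18, 2004) is July 25, 2004; completed June 5, 2004, before the deadline.
Step 3: 70 days after April 15, 2004 (when the violation is discovered) is June 24, 2004; June 23, 2004 is within that limit.
Step 4: 5 days after June 23, 2004 (when the complaint is filed) is June 28, 2004; done June 25, 2004 — timely.
Step 5: 30 days after June 25, 2004 (when the complaint is served) is July 25, 2004; done July 16, 2004 — timely.
Step 6: the earliest permitted date is 18 days after July 16, 2004 (when a hearing date is requested), i.e. August 3, 2004; done August 5, 2004 — permitted.
Step 7: the window is 20–36 days after August 25, 2004 (end of the 20-day hold period, which began when the proposed findings are lodged on August 5, 2004), so September 14, 2004 through September 30, 2004; done September 16, 2004, which is between those dates.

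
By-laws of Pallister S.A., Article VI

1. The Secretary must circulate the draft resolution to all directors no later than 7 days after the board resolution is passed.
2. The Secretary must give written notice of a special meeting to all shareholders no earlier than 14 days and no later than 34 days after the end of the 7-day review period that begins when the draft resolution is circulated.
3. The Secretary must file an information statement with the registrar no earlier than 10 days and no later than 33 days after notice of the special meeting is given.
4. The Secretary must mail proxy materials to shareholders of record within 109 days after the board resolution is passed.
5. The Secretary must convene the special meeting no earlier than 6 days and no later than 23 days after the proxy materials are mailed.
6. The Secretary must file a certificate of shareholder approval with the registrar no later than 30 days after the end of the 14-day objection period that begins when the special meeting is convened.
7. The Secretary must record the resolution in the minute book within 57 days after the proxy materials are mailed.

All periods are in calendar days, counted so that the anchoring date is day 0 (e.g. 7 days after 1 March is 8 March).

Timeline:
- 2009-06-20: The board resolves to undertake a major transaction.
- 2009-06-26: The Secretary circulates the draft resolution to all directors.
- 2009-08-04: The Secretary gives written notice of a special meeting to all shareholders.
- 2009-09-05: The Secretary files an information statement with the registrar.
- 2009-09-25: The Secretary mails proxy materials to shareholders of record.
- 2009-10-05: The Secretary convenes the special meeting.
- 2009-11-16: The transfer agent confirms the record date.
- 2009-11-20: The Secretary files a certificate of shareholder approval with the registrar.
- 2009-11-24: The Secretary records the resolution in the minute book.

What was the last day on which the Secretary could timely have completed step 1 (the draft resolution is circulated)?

2009-06-27

Step 1 runs from 2009-06-20, when the board resolution is passed. 7 days after 2009-06-20 is 2009-06-27.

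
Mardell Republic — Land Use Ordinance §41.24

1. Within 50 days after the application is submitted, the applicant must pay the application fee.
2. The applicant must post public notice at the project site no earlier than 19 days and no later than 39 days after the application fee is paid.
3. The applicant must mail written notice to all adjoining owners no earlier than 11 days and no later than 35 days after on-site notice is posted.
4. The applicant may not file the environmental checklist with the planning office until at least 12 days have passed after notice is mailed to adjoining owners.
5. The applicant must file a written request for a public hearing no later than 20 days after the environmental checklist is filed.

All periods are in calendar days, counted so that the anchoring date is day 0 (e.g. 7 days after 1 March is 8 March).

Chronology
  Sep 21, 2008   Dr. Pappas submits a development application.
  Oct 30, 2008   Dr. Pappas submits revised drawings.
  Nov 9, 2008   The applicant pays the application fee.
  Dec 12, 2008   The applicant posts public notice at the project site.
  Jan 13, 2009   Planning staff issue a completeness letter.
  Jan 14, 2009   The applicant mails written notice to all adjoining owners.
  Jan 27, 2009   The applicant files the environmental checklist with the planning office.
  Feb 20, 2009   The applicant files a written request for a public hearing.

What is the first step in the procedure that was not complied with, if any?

Step 5

Step 1 — counting 50 days from Sep 21, 2008 (when the application is submitted) gives a deadline of Nov 10, 2008; completed Nov 9, 2008, before the deadline.
Step 2 — 19 and 39 days from Nov 9, 2008 (when the application fee is paid) are Nov 28, 2008 and Dec 18, 2008 respectively; done Dec 12, 2008 — within the window.
Step 3 — 11 and 35 days from Dec 12, 2008 (when on-site notice is posted) are Dec 23, 2008 and Jan 16, 2009 respectively; done Jan 14, 2009, which is between those dates.
Step 4 — must wait 12 days from Jan 14, 2009 (when notice is mailed to adjoining owners), so not before Jan 26, 2009; Jan 27, 2009 is on or after that date.
Step 5 — counting 20 days from Jan 27, 2009 (when the environmental checklist is filed) gives a deadline of Feb 16, 2009; done Feb 20, 2009 — 4 days late.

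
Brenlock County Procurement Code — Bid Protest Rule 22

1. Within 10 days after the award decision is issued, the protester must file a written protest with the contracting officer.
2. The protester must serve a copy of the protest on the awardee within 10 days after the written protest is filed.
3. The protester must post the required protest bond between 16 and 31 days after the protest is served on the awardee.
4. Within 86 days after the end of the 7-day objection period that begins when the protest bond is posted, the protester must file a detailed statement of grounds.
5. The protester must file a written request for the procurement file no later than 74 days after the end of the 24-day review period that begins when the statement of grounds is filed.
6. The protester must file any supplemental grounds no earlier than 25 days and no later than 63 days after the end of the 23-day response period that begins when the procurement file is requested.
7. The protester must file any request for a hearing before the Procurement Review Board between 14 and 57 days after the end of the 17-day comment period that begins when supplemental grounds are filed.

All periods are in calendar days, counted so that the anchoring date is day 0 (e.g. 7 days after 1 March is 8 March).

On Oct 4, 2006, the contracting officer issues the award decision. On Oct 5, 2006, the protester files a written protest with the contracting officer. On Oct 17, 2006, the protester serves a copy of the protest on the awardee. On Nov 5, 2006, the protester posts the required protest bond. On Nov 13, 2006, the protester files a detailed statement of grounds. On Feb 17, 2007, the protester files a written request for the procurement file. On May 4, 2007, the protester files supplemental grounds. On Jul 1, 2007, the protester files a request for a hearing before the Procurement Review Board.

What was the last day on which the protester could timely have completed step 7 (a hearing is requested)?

Jul 17, 2007

Supplemental grounds are filed on May 4, 2007; the 17-day comment period therefore ends May 21, 2007, and step 7 runs from that date. The window is 14–57 days after May 21, 2007; it closes on Jul 17, 2007.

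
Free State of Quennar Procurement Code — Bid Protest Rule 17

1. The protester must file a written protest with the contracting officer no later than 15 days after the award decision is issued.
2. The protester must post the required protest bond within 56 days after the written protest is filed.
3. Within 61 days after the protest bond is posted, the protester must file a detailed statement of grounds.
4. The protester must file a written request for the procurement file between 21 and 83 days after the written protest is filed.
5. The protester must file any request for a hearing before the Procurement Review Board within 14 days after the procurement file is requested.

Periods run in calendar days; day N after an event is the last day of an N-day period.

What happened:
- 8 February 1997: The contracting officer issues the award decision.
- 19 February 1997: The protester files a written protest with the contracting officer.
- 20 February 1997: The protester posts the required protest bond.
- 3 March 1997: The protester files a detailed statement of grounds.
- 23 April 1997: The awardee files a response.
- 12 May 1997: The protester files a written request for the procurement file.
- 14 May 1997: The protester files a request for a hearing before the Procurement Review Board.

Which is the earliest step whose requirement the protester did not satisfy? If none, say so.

Step 1 — counting 15 days from 8 February 1997 (when the award decision is issued) gives a deadline of 23 February 1997; done 19 February 1997 — timely.
Step 2 — counting 56 days from 19 February 1997 (when the written protest is filed) gives a deadline of 16 April 1997; completed 20 February 1997, before the deadline.
Step 3 — counting 61 days from 20 February 1997 (when the protest bond is posted) gives a deadline of 22 April 1997; done 3 March 1997 — timely.
Step 4 — 21 and 83 days from 19 February 1997 (when the written protest is filed) are 12 March 1997 and 13 May 1997 respectively; done 12 May 1997 — within the window.
Step 5 — counting 14 days from 12 May 1997 (when the procurement file is requested) gives a deadline of 26 May 1997; done 14 May 1997 — timely.

None — every step was satisfied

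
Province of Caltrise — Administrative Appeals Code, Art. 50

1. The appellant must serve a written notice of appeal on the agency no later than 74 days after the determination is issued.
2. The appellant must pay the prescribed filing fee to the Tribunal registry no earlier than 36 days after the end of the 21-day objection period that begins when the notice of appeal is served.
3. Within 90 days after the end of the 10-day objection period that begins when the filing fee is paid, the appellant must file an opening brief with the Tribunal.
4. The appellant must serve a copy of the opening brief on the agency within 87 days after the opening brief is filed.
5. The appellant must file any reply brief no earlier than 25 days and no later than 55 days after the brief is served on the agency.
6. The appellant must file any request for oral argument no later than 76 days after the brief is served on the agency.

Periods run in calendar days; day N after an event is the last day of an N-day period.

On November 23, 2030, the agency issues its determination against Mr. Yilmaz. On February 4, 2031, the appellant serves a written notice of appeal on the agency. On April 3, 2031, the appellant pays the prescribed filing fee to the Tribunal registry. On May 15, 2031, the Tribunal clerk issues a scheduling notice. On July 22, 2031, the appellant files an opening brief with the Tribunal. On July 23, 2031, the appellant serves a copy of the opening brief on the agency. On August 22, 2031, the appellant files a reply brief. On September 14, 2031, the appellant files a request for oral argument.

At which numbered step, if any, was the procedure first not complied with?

Step 1: 74 days after November 23, 2030 (when the determination is issued) is February 5, 2031; February 4, 2031 is within that limit.
Step 2: the earliest permitted date is 36 days after February 25, 2031 (end of the 21-day objection period, which began when the notice of appeal is served on February 4, 2031), i.e. April 2, 2031; April 3, 2031 is on or after that date.
Step 3: 90 days after April 13, 2031 (end of the 10-day objection period, which began when the filing fee is paid on April 3, 2031) is July 12, 2031; not done until July 22, 2031, 10 days after the deadline.

Step 3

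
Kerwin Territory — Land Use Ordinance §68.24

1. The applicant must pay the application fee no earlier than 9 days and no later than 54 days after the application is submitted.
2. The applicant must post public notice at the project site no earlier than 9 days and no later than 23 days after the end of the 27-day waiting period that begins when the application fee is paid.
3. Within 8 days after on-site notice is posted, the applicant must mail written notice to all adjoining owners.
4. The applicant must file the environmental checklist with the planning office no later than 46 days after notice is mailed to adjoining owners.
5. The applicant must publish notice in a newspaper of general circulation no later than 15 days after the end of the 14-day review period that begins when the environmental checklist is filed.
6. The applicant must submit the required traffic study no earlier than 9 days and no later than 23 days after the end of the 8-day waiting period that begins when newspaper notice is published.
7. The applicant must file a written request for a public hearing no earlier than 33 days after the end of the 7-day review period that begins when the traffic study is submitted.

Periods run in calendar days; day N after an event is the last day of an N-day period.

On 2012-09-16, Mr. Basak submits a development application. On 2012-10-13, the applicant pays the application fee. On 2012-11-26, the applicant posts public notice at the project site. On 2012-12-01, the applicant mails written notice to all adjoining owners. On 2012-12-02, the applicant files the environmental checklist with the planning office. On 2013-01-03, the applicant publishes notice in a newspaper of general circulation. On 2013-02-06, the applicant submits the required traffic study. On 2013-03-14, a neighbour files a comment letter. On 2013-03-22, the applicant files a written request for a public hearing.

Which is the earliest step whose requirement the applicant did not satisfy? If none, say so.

Step 5

Step 1 — 9 and 54 days from 2012-09-16 (when the application is submitted) are 2012-09-25 and 2012-11-09 respectively; done 2012-10-13, which is between those dates.
Step 2 — 9 and 23 days from 2012-11-09 (end of the 27-day waiting period, which began when the application fee is paid on 2012-10-13) are 2012-11-18 and 2012-12-02 respectively; done 2012-11-26 — within the window.
Step 3 — counting 8 days from 2012-11-26 (when on-site notice is posted) gives a deadline of 2012-12-04; completed 2012-12-01, before the deadline.
Step 4 — counting 46 days from 2012-12-01 (when notice is mailed to adjoining owners) gives a deadline of 2013-01-16; completed 2012-12-02, before the deadline.
Step 5 — counting 15 days from 2012-12-16 (end of the 14-day review period, which began when the environmental checklist is filed on 2012-12-02) gives a deadline of 2012-12-31; done 2013-01-03 — 3 days late.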